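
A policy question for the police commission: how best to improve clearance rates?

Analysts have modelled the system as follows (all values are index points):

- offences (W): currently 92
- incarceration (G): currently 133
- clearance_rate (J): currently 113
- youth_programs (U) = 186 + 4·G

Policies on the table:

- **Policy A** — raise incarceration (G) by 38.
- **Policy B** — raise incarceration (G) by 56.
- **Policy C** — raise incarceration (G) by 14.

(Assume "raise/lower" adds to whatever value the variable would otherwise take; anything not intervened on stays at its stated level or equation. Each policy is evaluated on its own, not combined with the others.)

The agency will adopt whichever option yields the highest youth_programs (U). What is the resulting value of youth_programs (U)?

942

Policy A (G + 38):
  G = 133 + 38 = 171
  U = 186 + 4·171 = 870
Policy B (G + 56):
  G = 133 + 56 = 189
  U = 186 + 4·189 = 942
Policy C (G + 14):
  G = 133 + 14 = 147
  U = 186 + 4·147 = 774
Comparing — Policy A: U=870, Policy B: U=942, Policy C: U=774. Highest is 942 (Policy B).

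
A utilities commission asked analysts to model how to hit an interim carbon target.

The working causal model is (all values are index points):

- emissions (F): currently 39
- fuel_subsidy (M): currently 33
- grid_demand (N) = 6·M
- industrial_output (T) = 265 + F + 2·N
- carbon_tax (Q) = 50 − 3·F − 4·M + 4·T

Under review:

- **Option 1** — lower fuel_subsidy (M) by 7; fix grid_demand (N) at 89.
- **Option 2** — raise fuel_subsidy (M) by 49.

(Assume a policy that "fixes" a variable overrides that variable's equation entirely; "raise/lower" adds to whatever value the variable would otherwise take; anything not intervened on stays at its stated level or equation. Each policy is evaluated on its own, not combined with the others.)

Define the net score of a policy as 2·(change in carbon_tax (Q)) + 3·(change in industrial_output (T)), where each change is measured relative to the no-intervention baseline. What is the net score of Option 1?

-2342

Baseline:
  F = 39
  M = 33
  N = 0 + 6·33 = 198
  T = 265 + 39 + 2·198 = 700
  Q = 50 − 3·39 − 4·33 + 4·700 = 2601
Option 1 (M − 7, N := 89):
  F = 39
  M = 33 − 7 = 26
  N = 89
  T = 265 + 39 + 2·89 = 482
  Q = 50 − 3·39 − 4·26 + 4·482 = 1757
ΔQ = 1757 − 2601 = -844; ΔT = 482 − 700 = -218
Score = 2·(-844) + 3·(-218) = -2342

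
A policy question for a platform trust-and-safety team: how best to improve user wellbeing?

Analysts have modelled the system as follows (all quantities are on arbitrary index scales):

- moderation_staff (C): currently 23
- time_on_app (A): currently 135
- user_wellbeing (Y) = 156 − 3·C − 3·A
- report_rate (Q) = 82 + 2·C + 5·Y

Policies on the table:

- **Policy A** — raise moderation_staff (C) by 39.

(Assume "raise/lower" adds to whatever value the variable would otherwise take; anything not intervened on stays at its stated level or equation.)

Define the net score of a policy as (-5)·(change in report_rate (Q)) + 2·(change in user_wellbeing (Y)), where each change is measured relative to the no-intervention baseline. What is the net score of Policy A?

Baseline:
  C = 23
  A = 135
  Y = 156 − 3·23 − 3·135 = -318
  Q = 82 + 2·23 + 5·(-318) = -1462
Policy A (C + 39):
  C = 23 + 39 = 62
  A = 135
  Y = 156 − 3·62 − 3·135 = -435
  Q = 82 + 2·62 + 5·(-435) = -1969
ΔQ = -1969 − (-1462) = -507; ΔY = -435 − (-318) = -117
Score = (-5)·(-507) + 2·(-117) = 2301

2301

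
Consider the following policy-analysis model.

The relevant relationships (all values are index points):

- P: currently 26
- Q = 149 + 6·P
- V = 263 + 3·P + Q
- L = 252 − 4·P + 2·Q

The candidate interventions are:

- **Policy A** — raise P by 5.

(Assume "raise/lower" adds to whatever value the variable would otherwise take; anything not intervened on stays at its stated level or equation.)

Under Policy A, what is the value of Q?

Policy A (P + 5):
  P = 26 + 5 = 31
  Q = 149 + 6·31 = 335

335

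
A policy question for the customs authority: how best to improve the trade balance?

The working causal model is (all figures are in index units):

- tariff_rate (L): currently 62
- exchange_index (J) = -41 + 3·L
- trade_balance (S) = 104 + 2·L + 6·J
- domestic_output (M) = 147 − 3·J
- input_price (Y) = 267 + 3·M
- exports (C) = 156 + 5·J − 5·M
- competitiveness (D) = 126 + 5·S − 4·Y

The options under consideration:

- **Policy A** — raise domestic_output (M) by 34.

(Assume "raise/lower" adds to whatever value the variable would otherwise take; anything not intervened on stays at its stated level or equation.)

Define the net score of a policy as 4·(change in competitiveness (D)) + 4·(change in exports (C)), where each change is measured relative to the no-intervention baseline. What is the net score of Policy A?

-2312

Baseline:
  L = 62
  J = -41 + 3·62 = 145
  S = 104 + 2·62 + 6·145 = 1098
  M = 147 − 3·145 = -288
  Y = 267 + 3·(-288) = -597
  C = 156 + 5·145 − 5·(-288) = 2321
  D = 126 + 5·1098 − 4·(-597) = 8004
Policy A (M + 34):
  L = 62
  J = -41 + 3·62 = 145
  S = 104 + 2·62 + 6·145 = 1098
  M = 147 − 3·145 (+34 from intervention) = -254
  Y = 267 + 3·(-254) = -495
  C = 156 + 5·145 − 5·(-254) = 2151
  D = 126 + 5·1098 − 4·(-495) = 7596
ΔD = 7596 − 8004 = -408; ΔC = 2151 − 2321 = -170
Score = 4·(-408) + 4·(-170) = -2312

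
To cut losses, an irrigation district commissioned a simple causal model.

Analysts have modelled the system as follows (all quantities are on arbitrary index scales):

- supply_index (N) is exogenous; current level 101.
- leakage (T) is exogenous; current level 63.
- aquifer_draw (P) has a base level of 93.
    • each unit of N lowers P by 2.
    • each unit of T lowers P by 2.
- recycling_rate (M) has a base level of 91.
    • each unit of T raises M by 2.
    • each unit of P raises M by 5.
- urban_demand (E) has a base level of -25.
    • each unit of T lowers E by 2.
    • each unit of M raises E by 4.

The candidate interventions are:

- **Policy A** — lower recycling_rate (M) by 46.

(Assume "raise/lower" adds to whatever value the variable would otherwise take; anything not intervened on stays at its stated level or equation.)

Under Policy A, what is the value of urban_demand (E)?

-4167

Policy A (M − 46):
  N = 101
  T = 63
  P = 93 − 2·101 − 2·63 = -235
  M = 91 + 2·63 + 5·(-235) (−46 from intervention) = -1004
  E = -25 − 2·63 + 4·(-1004) = -4167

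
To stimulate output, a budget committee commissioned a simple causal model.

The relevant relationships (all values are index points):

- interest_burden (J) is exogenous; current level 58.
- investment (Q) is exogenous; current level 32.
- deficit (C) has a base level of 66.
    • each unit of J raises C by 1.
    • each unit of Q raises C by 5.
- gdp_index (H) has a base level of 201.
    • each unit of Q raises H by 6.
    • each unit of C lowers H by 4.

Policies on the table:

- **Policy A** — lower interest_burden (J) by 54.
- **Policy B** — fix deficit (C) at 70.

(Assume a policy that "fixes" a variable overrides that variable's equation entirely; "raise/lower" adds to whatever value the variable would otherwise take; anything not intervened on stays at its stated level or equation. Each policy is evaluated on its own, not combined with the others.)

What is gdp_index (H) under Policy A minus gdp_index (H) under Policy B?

-640

Policy A (J − 54):
  J = 58 − 54 = 4
  Q = 32
  C = 66 + 4 + 5·32 = 230
  H = 201 + 6·32 − 4·230 = -527
Policy B (C := 70):
  J = 58
  Q = 32
  C = 70
  H = 201 + 6·32 − 4·70 = 113
H: -527 − 113 = -640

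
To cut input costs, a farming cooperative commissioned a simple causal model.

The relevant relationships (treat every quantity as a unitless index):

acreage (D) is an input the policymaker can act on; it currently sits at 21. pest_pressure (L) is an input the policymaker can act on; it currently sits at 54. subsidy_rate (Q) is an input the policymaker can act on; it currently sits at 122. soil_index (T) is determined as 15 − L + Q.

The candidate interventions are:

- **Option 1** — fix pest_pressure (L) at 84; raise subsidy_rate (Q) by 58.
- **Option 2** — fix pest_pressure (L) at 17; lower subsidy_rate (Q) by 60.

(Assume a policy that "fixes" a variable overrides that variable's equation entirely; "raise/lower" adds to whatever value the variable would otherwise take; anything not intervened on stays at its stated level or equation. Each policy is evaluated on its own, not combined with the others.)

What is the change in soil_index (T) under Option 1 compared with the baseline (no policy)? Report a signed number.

28

Baseline:
  L = 54
  Q = 122
  T = 15 − 54 + 122 = 83
Option 1 (L := 84, Q + 58):
  L = 84
  Q = 122 + 58 = 180
  T = 15 − 84 + 180 = 111
Change in T: 111 − 83 = 28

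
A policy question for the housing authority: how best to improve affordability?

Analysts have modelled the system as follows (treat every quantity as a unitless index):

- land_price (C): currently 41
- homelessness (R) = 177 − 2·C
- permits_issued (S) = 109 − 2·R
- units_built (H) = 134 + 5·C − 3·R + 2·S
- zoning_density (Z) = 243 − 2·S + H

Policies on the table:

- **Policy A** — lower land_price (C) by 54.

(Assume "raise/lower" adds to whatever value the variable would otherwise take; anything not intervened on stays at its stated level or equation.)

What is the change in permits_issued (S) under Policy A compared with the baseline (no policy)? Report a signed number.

-216

Baseline:
  C = 41
  R = 177 − 2·41 = 95
  S = 109 − 2·95 = -81
Policy A (C − 54):
  C = 41 − 54 = -13
  R = 177 − 2·(-13) = 203
  S = 109 − 2·203 = -297
Change in S: -297 − (-81) = -216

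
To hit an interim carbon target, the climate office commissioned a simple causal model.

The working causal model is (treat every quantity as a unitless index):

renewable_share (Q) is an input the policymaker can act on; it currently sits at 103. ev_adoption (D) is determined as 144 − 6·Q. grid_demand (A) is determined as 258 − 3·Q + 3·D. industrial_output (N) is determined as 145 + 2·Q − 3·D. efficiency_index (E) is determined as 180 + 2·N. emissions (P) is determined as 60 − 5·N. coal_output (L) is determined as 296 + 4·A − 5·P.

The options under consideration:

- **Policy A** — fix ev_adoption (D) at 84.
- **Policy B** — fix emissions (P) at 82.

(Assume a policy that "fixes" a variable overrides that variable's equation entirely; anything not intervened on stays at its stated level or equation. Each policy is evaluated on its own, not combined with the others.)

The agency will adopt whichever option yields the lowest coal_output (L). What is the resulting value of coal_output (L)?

-6006

Policy A (D := 84):
  Q = 103
  D = 84
  A = 258 − 3·103 + 3·84 = 201
  N = 145 + 2·103 − 3·84 = 99
  P = 60 − 5·99 = -435
  L = 296 + 4·201 − 5·(-435) = 3275
Policy B (P := 82):
  Q = 103
  D = 144 − 6·103 = -474
  A = 258 − 3·103 + 3·(-474) = -1473
  N = 145 + 2·103 − 3·(-474) = 1773
  P = 82
  L = 296 + 4·(-1473) − 5·82 = -6006
Comparing — Policy A: L=3275, Policy B: L=-6006. Lowest is -6006 (Policy B).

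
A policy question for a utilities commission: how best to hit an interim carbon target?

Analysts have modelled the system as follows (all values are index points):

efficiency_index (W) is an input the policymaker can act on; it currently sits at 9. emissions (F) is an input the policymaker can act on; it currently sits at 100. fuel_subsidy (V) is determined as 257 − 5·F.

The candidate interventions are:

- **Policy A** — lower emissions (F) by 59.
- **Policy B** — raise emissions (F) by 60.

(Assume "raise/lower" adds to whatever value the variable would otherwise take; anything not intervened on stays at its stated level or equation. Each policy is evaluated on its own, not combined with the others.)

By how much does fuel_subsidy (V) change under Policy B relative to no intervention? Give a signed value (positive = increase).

Baseline:
  F = 100
  V = 257 − 5·100 = -243
Policy B (F + 60):
  F = 100 + 60 = 160
  V = 257 − 5·160 = -543
Change in V: -543 − (-243) = -300

-300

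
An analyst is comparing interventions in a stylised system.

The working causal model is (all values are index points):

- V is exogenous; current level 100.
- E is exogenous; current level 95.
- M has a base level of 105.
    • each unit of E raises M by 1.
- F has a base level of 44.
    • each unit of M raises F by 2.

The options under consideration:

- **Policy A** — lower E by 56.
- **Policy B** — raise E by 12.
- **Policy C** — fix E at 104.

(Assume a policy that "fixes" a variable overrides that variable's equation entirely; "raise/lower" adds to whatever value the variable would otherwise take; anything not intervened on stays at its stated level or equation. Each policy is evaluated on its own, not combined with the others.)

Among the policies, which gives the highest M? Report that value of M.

212

Policy A (E − 56):
  E = 95 − 56 = 39
  M = 105 + 39 = 144
Policy B (E + 12):
  E = 95 + 12 = 107
  M = 105 + 107 = 212
Policy C (E := 104):
  E = 104
  M = 105 + 104 = 209
Comparing — Policy A: M=144, Policy B: M=212, Policy C: M=209. Highest is 212 (Policy B).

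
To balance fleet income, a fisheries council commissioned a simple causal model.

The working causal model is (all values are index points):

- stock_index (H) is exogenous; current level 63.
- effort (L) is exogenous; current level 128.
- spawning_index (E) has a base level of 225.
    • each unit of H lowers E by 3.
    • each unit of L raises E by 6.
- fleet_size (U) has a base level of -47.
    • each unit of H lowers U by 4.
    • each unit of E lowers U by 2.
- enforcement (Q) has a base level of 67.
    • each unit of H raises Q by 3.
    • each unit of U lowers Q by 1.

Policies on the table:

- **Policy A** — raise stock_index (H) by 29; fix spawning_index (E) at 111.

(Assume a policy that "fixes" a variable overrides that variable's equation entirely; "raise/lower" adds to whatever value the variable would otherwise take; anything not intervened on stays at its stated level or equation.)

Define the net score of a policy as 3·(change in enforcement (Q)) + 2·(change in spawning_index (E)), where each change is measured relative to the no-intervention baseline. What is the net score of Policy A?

Baseline:
  H = 63
  L = 128
  E = 225 − 3·63 + 6·128 = 804
  U = -47 − 4·63 − 2·804 = -1907
  Q = 67 + 3·63 − (-1907) = 2163
Policy A (H + 29, E := 111):
  H = 63 + 29 = 92
  L = 128
  E = 111
  U = -47 − 4·92 − 2·111 = -637
  Q = 67 + 3·92 − (-637) = 980
ΔQ = 980 − 2163 = -1183; ΔE = 111 − 804 = -693
Score = 3·(-1183) + 2·(-693) = -4935

-4935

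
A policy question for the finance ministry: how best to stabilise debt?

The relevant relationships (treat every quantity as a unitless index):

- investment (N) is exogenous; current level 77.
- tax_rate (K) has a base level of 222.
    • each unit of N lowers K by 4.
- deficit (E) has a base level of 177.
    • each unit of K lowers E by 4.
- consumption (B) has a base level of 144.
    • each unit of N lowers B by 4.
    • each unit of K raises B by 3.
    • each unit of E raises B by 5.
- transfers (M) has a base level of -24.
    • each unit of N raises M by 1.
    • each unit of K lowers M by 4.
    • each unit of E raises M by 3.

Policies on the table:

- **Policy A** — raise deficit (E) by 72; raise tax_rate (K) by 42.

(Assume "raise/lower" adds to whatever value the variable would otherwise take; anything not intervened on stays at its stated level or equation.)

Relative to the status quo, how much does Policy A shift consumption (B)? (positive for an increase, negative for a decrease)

-354

Baseline:
  N = 77
  K = 222 − 4·77 = -86
  E = 177 − 4·(-86) = 521
  B = 144 − 4·77 + 3·(-86) + 5·521 = 2183
Policy A (E + 72, K + 42):
  N = 77
  K = 222 − 4·77 (+42 from intervention) = -44
  E = 177 − 4·(-44) (+72 from intervention) = 425
  B = 144 − 4·77 + 3·(-44) + 5·425 = 1829
Change in B: 1829 − 2183 = -354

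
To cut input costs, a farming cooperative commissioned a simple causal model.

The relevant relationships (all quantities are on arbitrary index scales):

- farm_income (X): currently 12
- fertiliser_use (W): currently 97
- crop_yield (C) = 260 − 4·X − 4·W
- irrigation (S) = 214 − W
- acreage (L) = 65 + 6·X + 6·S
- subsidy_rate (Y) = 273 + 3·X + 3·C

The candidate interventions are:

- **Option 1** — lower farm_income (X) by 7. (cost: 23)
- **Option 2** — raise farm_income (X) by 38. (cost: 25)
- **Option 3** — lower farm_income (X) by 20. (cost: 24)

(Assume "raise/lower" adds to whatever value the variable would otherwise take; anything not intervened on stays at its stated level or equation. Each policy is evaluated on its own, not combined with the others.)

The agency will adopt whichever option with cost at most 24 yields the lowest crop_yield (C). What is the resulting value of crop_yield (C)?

-148

Option 1 (X − 7):
  X = 12 − 7 = 5
  W = 97
  C = 260 − 4·5 − 4·97 = -148
Option 3 (X − 20):
  X = 12 − 20 = -8
  W = 97
  C = 260 − 4·(-8) − 4·97 = -96
Comparing — Option 1: C=-148, Option 3: C=-96. Lowest is -148 (Option 1).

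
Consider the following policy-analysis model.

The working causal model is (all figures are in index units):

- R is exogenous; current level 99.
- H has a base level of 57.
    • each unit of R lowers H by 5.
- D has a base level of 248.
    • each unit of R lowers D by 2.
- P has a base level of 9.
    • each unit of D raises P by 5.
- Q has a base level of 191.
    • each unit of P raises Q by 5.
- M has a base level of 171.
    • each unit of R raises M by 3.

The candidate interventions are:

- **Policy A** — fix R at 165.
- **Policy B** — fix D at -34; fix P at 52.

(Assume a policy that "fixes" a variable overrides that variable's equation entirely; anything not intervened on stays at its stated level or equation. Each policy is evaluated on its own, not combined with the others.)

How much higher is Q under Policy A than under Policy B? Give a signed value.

-2265

Policy A (R := 165):
  R = 165
  D = 248 − 2·165 = -82
  P = 9 + 5·(-82) = -401
  Q = 191 + 5·(-401) = -1814
Policy B (D := -34, P := 52):
  R = 99
  D = -34
  P = 52
  Q = 191 + 5·52 = 451
Q: -1814 − 451 = -2265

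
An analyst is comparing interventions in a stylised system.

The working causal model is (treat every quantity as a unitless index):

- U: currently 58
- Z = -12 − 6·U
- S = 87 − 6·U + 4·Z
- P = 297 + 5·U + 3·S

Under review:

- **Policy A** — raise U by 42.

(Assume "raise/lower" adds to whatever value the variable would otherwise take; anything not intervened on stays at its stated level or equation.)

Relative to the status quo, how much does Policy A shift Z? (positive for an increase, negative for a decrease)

-252

Baseline:
  U = 58
  Z = -12 − 6·58 = -360
Policy A (U + 42):
  U = 58 + 42 = 100
  Z = -12 − 6·100 = -612
Change in Z: -612 − (-360) = -252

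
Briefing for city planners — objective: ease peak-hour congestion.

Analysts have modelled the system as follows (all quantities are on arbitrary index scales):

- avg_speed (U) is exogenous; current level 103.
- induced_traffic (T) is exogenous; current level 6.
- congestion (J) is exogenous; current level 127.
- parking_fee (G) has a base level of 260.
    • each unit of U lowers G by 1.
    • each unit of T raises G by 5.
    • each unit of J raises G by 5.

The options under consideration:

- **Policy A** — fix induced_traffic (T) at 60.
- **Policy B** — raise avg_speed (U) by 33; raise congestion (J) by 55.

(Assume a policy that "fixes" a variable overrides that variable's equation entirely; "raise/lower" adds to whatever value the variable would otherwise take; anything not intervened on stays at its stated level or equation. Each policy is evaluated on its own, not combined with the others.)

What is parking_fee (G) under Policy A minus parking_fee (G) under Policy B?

28

Policy A (T := 60):
  U = 103
  T = 60
  J = 127
  G = 260 − 103 + 5·60 + 5·127 = 1092
Policy B (U + 33, J + 55):
  U = 103 + 33 = 136
  T = 6
  J = 127 + 55 = 182
  G = 260 − 136 + 5·6 + 5·182 = 1064
G: 1092 − 1064 = 28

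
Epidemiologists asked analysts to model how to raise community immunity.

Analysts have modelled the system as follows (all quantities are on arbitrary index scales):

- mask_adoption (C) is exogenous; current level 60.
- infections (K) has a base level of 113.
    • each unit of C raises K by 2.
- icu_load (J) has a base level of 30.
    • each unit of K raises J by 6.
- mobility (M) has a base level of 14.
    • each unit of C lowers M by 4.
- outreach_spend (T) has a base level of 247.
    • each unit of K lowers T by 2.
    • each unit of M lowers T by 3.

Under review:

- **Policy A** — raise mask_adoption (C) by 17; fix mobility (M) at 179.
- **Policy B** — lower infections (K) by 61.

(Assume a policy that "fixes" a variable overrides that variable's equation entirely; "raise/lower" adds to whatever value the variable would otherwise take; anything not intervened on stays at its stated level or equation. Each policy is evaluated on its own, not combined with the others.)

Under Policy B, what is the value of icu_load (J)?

Policy B (K − 61):
  C = 60
  K = 113 + 2·60 (−61 from intervention) = 172
  J = 30 + 6·172 = 1062

1062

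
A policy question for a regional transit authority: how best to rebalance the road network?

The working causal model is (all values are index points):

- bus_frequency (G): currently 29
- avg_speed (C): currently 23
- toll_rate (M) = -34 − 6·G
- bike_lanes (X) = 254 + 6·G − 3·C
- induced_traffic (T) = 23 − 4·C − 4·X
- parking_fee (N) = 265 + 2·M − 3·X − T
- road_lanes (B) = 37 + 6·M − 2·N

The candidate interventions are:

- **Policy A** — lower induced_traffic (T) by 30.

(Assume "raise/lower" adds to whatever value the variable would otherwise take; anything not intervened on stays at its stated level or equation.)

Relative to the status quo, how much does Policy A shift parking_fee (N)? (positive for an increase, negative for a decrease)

Baseline:
  G = 29
  C = 23
  M = -34 − 6·29 = -208
  X = 254 + 6·29 − 3·23 = 359
  T = 23 − 4·23 − 4·359 = -1505
  N = 265 + 2·(-208) − 3·359 − (-1505) = 277
Policy A (T − 30):
  G = 29
  C = 23
  M = -34 − 6·29 = -208
  X = 254 + 6·29 − 3·23 = 359
  T = 23 − 4·23 − 4·359 (−30 from intervention) = -1535
  N = 265 + 2·(-208) − 3·359 − (-1535) = 307
Change in N: 307 − 277 = 30

30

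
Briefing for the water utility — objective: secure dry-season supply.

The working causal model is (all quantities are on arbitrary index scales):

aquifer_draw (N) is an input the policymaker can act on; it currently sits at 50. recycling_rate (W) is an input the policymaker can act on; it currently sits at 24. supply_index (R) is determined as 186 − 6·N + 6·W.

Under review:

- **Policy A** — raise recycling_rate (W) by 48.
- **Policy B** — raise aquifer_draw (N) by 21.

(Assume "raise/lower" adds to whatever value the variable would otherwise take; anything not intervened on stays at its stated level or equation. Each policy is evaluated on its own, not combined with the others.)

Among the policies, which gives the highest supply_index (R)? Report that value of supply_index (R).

Policy A (W + 48):
  N = 50
  W = 24 + 48 = 72
  R = 186 − 6·50 + 6·72 = 318
Policy B (N + 21):
  N = 50 + 21 = 71
  W = 24
  R = 186 − 6·71 + 6·24 = -96
Comparing — Policy A: R=318, Policy B: R=-96. Highest is 318 (Policy A).

318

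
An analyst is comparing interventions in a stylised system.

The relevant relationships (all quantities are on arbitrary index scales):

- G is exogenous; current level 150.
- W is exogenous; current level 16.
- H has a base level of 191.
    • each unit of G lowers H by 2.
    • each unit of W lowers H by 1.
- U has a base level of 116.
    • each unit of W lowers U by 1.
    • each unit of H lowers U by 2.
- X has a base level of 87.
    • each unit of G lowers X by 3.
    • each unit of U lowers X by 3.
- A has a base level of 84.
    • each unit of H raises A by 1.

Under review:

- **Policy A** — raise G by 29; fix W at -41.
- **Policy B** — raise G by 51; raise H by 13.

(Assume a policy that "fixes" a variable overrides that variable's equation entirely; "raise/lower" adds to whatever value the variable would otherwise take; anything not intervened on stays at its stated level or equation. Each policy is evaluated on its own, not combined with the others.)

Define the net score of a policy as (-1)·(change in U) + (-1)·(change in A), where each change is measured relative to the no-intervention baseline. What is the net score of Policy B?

Baseline:
  G = 150
  W = 16
  H = 191 − 2·150 − 16 = -125
  U = 116 − 16 − 2·(-125) = 350
  A = 84 + (-125) = -41
Policy B (G + 51, H + 13):
  G = 150 + 51 = 201
  W = 16
  H = 191 − 2·201 − 16 (+13 from intervention) = -214
  U = 116 − 16 − 2·(-214) = 528
  A = 84 + (-214) = -130
ΔU = 528 − 350 = 178; ΔA = -130 − (-41) = -89
Score = (-1)·178 + (-1)·(-89) = -89

-89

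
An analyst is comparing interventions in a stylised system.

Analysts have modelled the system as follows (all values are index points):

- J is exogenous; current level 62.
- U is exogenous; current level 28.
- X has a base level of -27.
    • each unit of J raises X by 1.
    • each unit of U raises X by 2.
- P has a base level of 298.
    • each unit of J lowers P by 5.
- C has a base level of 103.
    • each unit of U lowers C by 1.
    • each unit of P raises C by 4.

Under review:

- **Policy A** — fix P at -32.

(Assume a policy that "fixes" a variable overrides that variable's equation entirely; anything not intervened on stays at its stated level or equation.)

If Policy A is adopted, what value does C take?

Policy A (P := -32):
  J = 62
  U = 28
  P = -32
  C = 103 − 28 + 4·(-32) = -53

-53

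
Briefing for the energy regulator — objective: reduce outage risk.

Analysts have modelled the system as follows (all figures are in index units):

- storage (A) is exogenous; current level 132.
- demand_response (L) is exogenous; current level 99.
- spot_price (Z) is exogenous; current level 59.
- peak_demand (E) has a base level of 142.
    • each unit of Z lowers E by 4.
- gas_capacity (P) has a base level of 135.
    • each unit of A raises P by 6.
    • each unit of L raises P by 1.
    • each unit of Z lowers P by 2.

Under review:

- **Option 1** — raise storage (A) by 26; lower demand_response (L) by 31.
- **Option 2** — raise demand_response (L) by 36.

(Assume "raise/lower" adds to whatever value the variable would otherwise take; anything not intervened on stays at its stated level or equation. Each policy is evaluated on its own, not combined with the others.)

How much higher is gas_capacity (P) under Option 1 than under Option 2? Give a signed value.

Option 1 (A + 26, L − 31):
  A = 132 + 26 = 158
  L = 99 − 31 = 68
  Z = 59
  P = 135 + 6·158 + 68 − 2·59 = 1033
Option 2 (L + 36):
  A = 132
  L = 99 + 36 = 135
  Z = 59
  P = 135 + 6·132 + 135 − 2·59 = 944
P: 1033 − 944 = 89

89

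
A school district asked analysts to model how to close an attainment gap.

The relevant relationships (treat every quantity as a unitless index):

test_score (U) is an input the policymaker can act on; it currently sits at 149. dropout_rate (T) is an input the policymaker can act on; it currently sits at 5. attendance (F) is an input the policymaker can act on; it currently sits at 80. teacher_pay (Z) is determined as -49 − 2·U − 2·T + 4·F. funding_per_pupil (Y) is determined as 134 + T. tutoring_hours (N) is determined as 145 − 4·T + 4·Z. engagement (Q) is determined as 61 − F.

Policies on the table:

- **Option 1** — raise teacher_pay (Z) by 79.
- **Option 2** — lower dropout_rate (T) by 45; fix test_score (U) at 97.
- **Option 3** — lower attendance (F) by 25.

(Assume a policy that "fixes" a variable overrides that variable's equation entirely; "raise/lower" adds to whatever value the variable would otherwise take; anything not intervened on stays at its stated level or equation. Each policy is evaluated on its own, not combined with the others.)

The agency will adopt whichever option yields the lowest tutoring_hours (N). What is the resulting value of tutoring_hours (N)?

Option 1 (Z + 79):
  U = 149
  T = 5
  F = 80
  Z = -49 − 2·149 − 2·5 + 4·80 (+79 from intervention) = 42
  N = 145 − 4·5 + 4·42 = 293
Option 2 (T − 45, U := 97):
  U = 97
  T = 5 − 45 = -40
  F = 80
  Z = -49 − 2·97 − 2·(-40) + 4·80 = 157
  N = 145 − 4·(-40) + 4·157 = 933
Option 3 (F − 25):
  U = 149
  T = 5
  F = 80 − 25 = 55
  Z = -49 − 2·149 − 2·5 + 4·55 = -137
  N = 145 − 4·5 + 4·(-137) = -423
Comparing — Option 1: N=293, Option 2: N=933, Option 3: N=-423. Lowest is -423 (Option 3).

-423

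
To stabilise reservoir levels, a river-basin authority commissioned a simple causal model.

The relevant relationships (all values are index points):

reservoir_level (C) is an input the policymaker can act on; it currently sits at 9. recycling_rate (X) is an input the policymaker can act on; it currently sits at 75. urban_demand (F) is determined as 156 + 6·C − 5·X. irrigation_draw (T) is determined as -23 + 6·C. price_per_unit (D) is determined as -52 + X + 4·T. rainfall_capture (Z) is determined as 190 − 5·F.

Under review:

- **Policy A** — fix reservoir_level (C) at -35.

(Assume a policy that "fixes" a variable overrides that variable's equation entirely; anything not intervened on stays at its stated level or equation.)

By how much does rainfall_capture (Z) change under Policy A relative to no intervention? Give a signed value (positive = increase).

1320

Baseline:
  C = 9
  X = 75
  F = 156 + 6·9 − 5·75 = -165
  Z = 190 − 5·(-165) = 1015
Policy A (C := -35):
  C = -35
  X = 75
  F = 156 + 6·(-35) − 5·75 = -429
  Z = 190 − 5·(-429) = 2335
Change in Z: 2335 − 1015 = 1320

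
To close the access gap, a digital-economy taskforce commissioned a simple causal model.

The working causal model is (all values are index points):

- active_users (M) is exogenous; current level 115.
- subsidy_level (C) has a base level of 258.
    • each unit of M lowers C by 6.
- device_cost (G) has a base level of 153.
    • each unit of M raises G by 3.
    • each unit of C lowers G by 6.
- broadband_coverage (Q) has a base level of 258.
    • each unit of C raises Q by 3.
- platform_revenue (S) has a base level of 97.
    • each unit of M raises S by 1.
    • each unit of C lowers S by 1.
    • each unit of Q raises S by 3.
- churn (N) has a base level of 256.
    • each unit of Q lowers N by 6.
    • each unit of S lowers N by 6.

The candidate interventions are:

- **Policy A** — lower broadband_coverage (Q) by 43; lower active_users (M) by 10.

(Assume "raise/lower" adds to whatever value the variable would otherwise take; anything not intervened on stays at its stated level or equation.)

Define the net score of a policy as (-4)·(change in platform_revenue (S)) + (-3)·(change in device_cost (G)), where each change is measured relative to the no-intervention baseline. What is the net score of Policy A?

-194

Baseline:
  M = 115
  C = 258 − 6·115 = -432
  G = 153 + 3·115 − 6·(-432) = 3090
  Q = 258 + 3·(-432) = -1038
  S = 97 + 115 − (-432) + 3·(-1038) = -2470
Policy A (Q − 43, M − 10):
  M = 115 − 10 = 105
  C = 258 − 6·105 = -372
  G = 153 + 3·105 − 6·(-372) = 2700
  Q = 258 + 3·(-372) (−43 from intervention) = -901
  S = 97 + 105 − (-372) + 3·(-901) = -2129
ΔS = -2129 − (-2470) = 341; ΔG = 2700 − 3090 = -390
Score = (-4)·341 + (-3)·(-390) = -194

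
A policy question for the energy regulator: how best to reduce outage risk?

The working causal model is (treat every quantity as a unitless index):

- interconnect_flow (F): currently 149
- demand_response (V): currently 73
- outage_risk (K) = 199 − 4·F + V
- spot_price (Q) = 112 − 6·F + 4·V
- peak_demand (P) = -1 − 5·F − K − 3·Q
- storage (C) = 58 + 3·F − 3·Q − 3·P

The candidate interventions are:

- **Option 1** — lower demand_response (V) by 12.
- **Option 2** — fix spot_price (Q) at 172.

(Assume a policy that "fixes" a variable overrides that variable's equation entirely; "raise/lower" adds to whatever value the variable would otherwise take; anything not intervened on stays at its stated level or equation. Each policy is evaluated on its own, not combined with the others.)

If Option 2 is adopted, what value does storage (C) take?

Option 2 (Q := 172):
  F = 149
  V = 73
  K = 199 − 4·149 + 73 = -324
  Q = 172
  P = -1 − 5·149 − (-324) − 3·172 = -938
  C = 58 + 3·149 − 3·172 − 3·(-938) = 2803

2803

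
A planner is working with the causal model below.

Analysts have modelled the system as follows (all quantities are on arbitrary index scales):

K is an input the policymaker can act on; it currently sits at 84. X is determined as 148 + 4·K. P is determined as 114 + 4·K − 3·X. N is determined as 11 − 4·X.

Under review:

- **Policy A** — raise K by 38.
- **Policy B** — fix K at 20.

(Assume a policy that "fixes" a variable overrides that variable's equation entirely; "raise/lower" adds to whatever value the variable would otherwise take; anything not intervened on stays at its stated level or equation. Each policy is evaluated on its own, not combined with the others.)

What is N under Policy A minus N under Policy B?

Policy A (K + 38):
  K = 84 + 38 = 122
  X = 148 + 4·122 = 636
  N = 11 − 4·636 = -2533
Policy B (K := 20):
  K = 20
  X = 148 + 4·20 = 228
  N = 11 − 4·228 = -901
N: -2533 − (-901) = -1632

-1632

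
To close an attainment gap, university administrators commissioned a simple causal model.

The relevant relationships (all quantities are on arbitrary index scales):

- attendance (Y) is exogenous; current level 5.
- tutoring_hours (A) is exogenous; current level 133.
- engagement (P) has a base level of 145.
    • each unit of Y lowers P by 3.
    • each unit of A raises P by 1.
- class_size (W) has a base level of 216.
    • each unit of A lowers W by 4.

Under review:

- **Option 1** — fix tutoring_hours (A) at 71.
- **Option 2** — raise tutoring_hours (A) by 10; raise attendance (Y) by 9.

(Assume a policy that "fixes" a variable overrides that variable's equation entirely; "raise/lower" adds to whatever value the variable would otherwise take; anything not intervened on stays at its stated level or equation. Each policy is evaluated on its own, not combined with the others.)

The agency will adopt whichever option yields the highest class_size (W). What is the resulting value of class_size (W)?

Option 1 (A := 71):
  A = 71
  W = 216 − 4·71 = -68
Option 2 (A + 10, Y + 9):
  A = 133 + 10 = 143
  W = 216 − 4·143 = -356
Comparing — Option 1: W=-68, Option 2: W=-356. Highest is -68 (Option 1).

-68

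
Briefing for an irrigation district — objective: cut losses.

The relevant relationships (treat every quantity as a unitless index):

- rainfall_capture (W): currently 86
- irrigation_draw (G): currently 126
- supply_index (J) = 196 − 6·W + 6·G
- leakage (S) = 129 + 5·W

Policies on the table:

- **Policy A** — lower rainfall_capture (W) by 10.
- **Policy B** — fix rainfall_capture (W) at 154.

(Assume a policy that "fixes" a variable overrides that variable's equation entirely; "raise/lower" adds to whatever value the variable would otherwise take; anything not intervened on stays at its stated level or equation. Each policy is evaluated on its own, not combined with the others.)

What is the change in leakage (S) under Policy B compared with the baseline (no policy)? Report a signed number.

340

Baseline:
  W = 86
  S = 129 + 5·86 = 559
Policy B (W := 154):
  W = 154
  S = 129 + 5·154 = 899
Change in S: 899 − 559 = 340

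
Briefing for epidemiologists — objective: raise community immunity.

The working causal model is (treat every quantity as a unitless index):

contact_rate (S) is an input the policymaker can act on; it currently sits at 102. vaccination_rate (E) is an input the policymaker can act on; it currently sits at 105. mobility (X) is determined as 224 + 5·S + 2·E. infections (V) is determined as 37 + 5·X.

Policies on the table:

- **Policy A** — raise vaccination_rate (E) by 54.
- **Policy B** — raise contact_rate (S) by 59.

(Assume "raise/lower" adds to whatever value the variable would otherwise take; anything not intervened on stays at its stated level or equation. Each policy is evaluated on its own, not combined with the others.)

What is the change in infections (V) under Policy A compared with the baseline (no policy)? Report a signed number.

Baseline:
  S = 102
  E = 105
  X = 224 + 5·102 + 2·105 = 944
  V = 37 + 5·944 = 4757
Policy A (E + 54):
  S = 102
  E = 105 + 54 = 159
  X = 224 + 5·102 + 2·159 = 1052
  V = 37 + 5·1052 = 5297
Change in V: 5297 − 4757 = 540

540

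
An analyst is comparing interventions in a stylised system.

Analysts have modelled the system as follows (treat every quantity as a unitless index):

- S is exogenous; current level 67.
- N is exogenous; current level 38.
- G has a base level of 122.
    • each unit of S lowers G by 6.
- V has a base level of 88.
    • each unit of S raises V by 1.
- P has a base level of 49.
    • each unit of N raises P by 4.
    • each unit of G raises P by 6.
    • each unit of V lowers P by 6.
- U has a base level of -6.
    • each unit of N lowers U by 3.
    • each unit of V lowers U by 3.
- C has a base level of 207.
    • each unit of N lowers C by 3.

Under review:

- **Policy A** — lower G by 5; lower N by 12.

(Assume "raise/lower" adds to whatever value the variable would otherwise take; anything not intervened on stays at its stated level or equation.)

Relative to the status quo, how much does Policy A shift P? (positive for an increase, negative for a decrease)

Baseline:
  S = 67
  N = 38
  G = 122 − 6·67 = -280
  V = 88 + 67 = 155
  P = 49 + 4·38 + 6·(-280) − 6·155 = -2409
Policy A (G − 5, N − 12):
  S = 67
  N = 38 − 12 = 26
  G = 122 − 6·67 (−5 from intervention) = -285
  V = 88 + 67 = 155
  P = 49 + 4·26 + 6·(-285) − 6·155 = -2487
Change in P: -2487 − (-2409) = -78

-78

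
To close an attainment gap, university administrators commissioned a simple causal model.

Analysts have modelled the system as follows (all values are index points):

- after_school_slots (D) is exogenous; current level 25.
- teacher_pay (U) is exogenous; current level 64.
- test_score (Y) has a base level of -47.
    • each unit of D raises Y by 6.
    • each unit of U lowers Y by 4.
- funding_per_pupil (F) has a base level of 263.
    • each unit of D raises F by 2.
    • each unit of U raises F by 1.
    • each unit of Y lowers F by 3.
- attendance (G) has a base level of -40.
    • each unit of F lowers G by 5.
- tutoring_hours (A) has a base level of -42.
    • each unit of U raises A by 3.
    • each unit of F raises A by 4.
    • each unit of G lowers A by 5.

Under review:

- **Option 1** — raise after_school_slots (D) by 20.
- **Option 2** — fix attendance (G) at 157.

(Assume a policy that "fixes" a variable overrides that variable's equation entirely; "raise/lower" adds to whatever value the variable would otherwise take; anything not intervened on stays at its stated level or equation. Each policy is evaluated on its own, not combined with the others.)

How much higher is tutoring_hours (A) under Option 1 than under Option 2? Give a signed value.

Option 1 (D + 20):
  D = 25 + 20 = 45
  U = 64
  Y = -47 + 6·45 − 4·64 = -33
  F = 263 + 2·45 + 64 − 3·(-33) = 516
  G = -40 − 5·516 = -2620
  A = -42 + 3·64 + 4·516 − 5·(-2620) = 15314
Option 2 (G := 157):
  D = 25
  U = 64
  Y = -47 + 6·25 − 4·64 = -153
  F = 263 + 2·25 + 64 − 3·(-153) = 836
  G = 157
  A = -42 + 3·64 + 4·836 − 5·157 = 2709
A: 15314 − 2709 = 12605

12605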